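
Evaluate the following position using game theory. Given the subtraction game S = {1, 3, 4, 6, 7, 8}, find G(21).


The subtraction set is S = {1, 3, 4, 6, 7, 8}.
G(k) = mex{ G(k - s) : s in S, s <= k }. We compute iteratively: G(0) = 0.
G(1) = mex({0}) = 1
G(2) = mex({1}) = 0
G(3) = mex({0}) = 1
G(4) = mex({0, 1}) = 2
G(5) = mex({0, 1, 2}) = 3
G(6) = mex({0, 1, 3}) = 2
G(7) = mex({0, 1, 2}) = 3
G(8) = mex({0, 1, 2, 3}) = 4
G(9) = mex({0, 1, 2, 3, 4}) = 5
G(10) = mex({0, 1, 2, 3, 5}) = 4
G(11) = mex({1, 2, 3, 4}) = 0
G(12) = mex({0, 2, 3, 4, 5}) = 1
G(13) = mex({1, 2, 3, 4, 5}) = 0
G(14) = mex({0, 2, 3, 4}) = 1
G(15) = mex({0, 1, 3, 4, 5}) = 2
G(16) = mex({0, 1, 2, 4, 5}) = 3
G(17) = mex({0, 1, 3, 4, 5}) = 2
G(18) = mex({0, 1, 2, 4}) = 3
Observe that G(11)..G(18) = 0, 1, 0, 1, 2, 3, 2, 3 repeats G(0)..G(7) = 0, 1, 0, 1, 2, 3, 2, 3.
For k >= max(S) = 8, G(k) is determined by the previous 8 values G(k-8)..G(k-1); a window of 8 consecutive values has recurred shifted by 11, so by induction G(k + 11) = G(k) for all k >= 0: the sequence is periodic from the start with period 11.
One period: G(0..10) = 0, 1, 0, 1, 2, 3, 2, 3, 4, 5, 4.
21 mod 11 = 10, so G(21) = G(10) = 4.

4


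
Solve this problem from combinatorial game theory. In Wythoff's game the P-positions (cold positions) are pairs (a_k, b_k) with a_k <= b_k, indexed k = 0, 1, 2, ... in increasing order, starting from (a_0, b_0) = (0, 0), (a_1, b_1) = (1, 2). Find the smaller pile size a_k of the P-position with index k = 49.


By Wythoff's theorem, a_k = floor(k * phi) and b_k = floor(k * phi^2) = a_k + k, where phi = (1 + sqrt(5))/2 is the golden ratio.
phi = (1 + sqrt(5))/2 = 1.618034
k = 49
k * phi = 49 * 1.618034 = 79.283665
a_49 = floor(k * phi) = 79

79


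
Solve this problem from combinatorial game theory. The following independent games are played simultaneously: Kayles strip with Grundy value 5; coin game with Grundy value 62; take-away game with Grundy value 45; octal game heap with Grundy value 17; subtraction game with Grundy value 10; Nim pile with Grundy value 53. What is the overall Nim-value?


By the Sprague-Grundy theorem, the Grundy value of a sum of games is the XOR of individual Grundy values.
Kayles strip: Grundy value = 5. Running XOR: 0 XOR 5 = 5
coin game: Grundy value = 62. Running XOR: 5 XOR 62 = 59
take-away game: Grundy value = 45. Running XOR: 59 XOR 45 = 22
octal game heap: Grundy value = 17. Running XOR: 22 XOR 17 = 7
subtraction game: Grundy value = 10. Running XOR: 7 XOR 10 = 13
Nim pile: Grundy value = 53. Running XOR: 13 XOR 53 = 56
The combined Grundy value is 56.

56


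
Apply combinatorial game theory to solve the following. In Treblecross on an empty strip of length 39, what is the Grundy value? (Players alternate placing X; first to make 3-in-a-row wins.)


Treblecross: place X on empty cells; 3-in-a-row wins.
Playing within two cells of an existing X lets the opponent win at once, so sensible play treats the cells i-2..i+2 around each X as dead. The player left with no safe cell loses, so this is a normal-play take-away game on strips of safe cells.
Placing X at cell i (0-indexed) of a strip of k safe cells leaves independent strips of sizes max(0, i-2) and max(0, k-i-3). Hence G(k) = mex{ G(max(0,i-2)) XOR G(max(0,k-i-3)) : 0 <= i < k }, with G(0) = 0.
G(1): splits (0,0):0^0=0 -> mex({0}) = 1
G(2): splits (0,0):0^0=0 -> mex({0}) = 1
G(3): splits (0,0):0^0=0 -> mex({0}) = 1
G(4): splits (0,1):0^1=1 (0,0):0^0=0 -> mex({0, 1}) = 2
G(5): splits (0,2):0^1=1 (0,1):0^1=1 (0,0):0^0=0 -> mex({0, 1}) = 2
G(6) = mex({1}) = 0
G(7) = mex({0, 1, 2}) = 3
G(8) = mex({0, 1, 2}) = 3
G(9) = mex({0, 2}) = 1
G(10) = mex({0, 2, 3}) = 1
G(11) = mex({0, 3}) = 1
G(12) = mex({1, 3}) = 0
G(13) = mex({0, 1, 2, 3}) = 4
G(14) = mex({0, 1, 2}) = 3
G(15) = mex({0, 1, 2}) = 3
G(16) = mex({0, 1, 2, 4}) = 3
G(17) = mex({0, 1, 3, 4}) = 2
G(18) = mex({0, 1, 3, 4}) = 2
G(19) = mex({0, 1, 3, 5}) = 2
G(20) = mex({0, 1, 2, 3, 5}) = 4
G(21) = mex({0, 1, 2, 3, 5}) = 4
G(22) = mex({1, 2, 6}) = 0
G(23) = mex({0, 1, 2, 3, 4, 6}) = 5
G(24) = mex({0, 1, 2, 3, 4}) = 5
G(25) = mex({0, 1, 3, 4, 7}) = 2
G(26) = mex({0, 1, 3, 4, 5, 7}) = 2
G(27) = mex({0, 1, 3, 5}) = 2
G(28) = mex({0, 1, 2, 5}) = 3
G(29) = mex({0, 1, 2, 4, 5, 6}) = 3
G(30) = mex({1, 2, 4, 6}) = 0
G(31) = mex({0, 1, 2, 3, 4, 6}) = 5
G(32) = mex({1, 2, 3, 4, 7}) = 0
G(33) = mex({0, 3, 7}) = 1
G(34) = mex({0, 2, 3, 5, 7}) = 1
G(35) = mex({0, 2, 3, 5, 6}) = 1
G(36) = mex({0, 1, 2, 5, 6}) = 3
G(37) = mex({0, 1, 2, 4, 5, 6}) = 3
G(38) = mex({0, 1, 2, 4}) = 3
G(39) = mex({0, 1, 2, 3, 4, 7}) = 5
Therefore G(39) = 5.

5


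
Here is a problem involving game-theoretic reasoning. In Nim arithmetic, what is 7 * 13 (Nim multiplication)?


Nim multiplication is bilinear over XOR: (u XOR v) * w = (u*w) XOR (v*w).
So we split each operand into its bit components and XOR the pairwise Nim products.
7 = 1 + 2 + 4 (as XOR of powers of 2).
13 = 1 + 4 + 8 (as XOR of powers of 2).
Using the standard Nim-product table on single bits:
  2*2 = 3,   2*4 = 8,   2*8 = 12,
  4*4 = 6,   4*8 = 11,  8*8 = 13,
and  1*x = x (identity), k*l = l*k (commutative).
Pairwise Nim products:
  1 * 1 = 1
  1 * 4 = 4
  1 * 8 = 8
  2 * 1 = 2
  2 * 4 = 8
  2 * 8 = 12
  4 * 1 = 4
  4 * 4 = 6
  4 * 8 = 11
XOR them: 1 XOR 4 XOR 8 XOR 2 XOR 8 XOR 12 XOR 4 XOR 6 XOR 11 = 2.
Result: 7 * 13 = 2 (in Nim).

2


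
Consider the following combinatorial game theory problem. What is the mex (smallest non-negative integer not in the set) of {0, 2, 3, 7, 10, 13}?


Set = {0, 2, 3, 7, 10, 13}
0 is in the set.
1 is NOT in the set. This is the mex.
mex = 1

1


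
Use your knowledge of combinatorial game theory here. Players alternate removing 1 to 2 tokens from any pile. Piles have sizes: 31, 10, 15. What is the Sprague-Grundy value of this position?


Subtraction set: {1, 2}
For this subtraction set, G(n) = n mod 3 (period = max + 1 = 3).
Pile 1 (size 31): G(31) = 31 mod 3 = 1
Pile 2 (size 10): G(10) = 10 mod 3 = 1
Pile 3 (size 15): G(15) = 15 mod 3 = 0
Total Grundy value = XOR of all: 1 XOR 1 XOR 0 = 0

0


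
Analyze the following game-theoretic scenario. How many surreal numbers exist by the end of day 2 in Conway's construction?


Day 0: {|} = 0 is born. Count = 1.
Day n: the number of surreal numbers born by day n is 2^(n+1) - 1.
By day 0: 2^1 - 1 = 1
By day 1: 2^2 - 1 = 3
By day 2: 2^3 - 1 = 7
By day 2: 7 surreal numbers.

7


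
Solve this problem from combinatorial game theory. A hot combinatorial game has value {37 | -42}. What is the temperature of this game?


The game is {37 | -42}, a switch {a | b} with numbers a > b.
Cooling {a | b} by t gives {a - t | b + t}, which stops being hot when a - t = b + t, i.e. at t = (a - b)/2. So the temperature of a switch is (a - b)/2.
Temperature = (Left option - Right option) / 2
= (37 - (-42)) / 2
= 79 / 2
= 79/2

79/2


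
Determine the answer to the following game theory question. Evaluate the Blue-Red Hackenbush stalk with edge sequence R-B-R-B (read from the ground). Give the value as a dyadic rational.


Edges (from ground): R-B-R-B
By Berlekamp's sign-expansion rule, a Blue-Red Hackenbush stalk has the value of the surreal number whose sign sequence is the edge sequence with B -> + and R -> -.
Sign sequence: -+-+
Trace the sign expansion in the surreal number tree, starting from 0:
Edge 1: R (sign -) -> bounds (-inf, 0), value = -1
Edge 2: B (sign +) -> bounds (-1, 0), value = -1/2
Edge 3: R (sign -) -> bounds (-1, -1/2), value = -3/4
Edge 4: B (sign +) -> bounds (-3/4, -1/2), value = -5/8
Game value = -5/8

-5/8


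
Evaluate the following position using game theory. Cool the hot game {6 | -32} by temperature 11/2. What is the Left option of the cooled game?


Original game: {6 | -32} (a switch {a | b} with a > b).
Cooling by t (for t below the temperature (a - b)/2 = 19) taxes each move by t: {a | b} cooled by t is {a - t | b + t}.
Cooling amount: t = 11/2
Cooled Left option: 6 - 11/2 = 1/2
Cooled Right option: -32 + 11/2 = -53/2
Cooled game: {1/2 | -53/2}
Left option = 1/2

1/2


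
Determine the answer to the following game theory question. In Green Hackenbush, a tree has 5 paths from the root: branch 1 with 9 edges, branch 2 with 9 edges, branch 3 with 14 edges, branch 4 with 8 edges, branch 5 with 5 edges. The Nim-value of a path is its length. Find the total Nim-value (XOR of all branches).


The tree has 5 branches from the ground vertex.
In Green Hackenbush, the Nim-value of a simple path of length k is k.
Branch 1: length 9, Nim-value = 9
Branch 2: length 9, Nim-value = 9
Branch 3: length 14, Nim-value = 14
Branch 4: length 8, Nim-value = 8
Branch 5: length 5, Nim-value = 5
Total Nim-value = XOR of all branch values:
0 XOR 9 = 9
9 XOR 9 = 0
0 XOR 14 = 14
14 XOR 8 = 6
6 XOR 5 = 3
Nim-value of the tree = 3

3


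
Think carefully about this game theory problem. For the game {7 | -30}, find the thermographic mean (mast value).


Game = {7 | -30}, a switch {a | b} with numbers a > b.
Its thermograph has left wall a - t and right wall b + t, which meet at t = (a - b)/2, where both equal (a + b)/2. So the mast (mean value) is at (a + b)/2.
Mean = (7 + (-30))/2 = -23/2 = -23/2

-23/2


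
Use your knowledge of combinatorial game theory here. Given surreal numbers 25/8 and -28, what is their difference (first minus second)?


x = 25/8, y = -28
Converting to common denominator: 8
x = 25/8, y = -224/8
x - y = 25/8 - -28 = 249/8

249/8


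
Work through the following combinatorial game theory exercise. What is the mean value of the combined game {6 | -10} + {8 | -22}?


G1 = {6 | -10}, G2 = {8 | -22}
Each is a switch {a | b} with numbers a > b; its mean value is (a + b)/2, and mean value is additive over game sums: m(G1 + G2) = m(G1) + m(G2).
Mean of G1 = (6 + (-10))/2 = -4/2 = -2
Mean of G2 = (8 + (-22))/2 = -14/2 = -7
Mean of G1 + G2 = -2 + -7 = -9

-9


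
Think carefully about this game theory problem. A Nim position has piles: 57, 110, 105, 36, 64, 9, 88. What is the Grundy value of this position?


We need the XOR (exclusive or) of all pile sizes.
After XOR-ing pile 1 (size 57): 0 XOR 57 = 57
After XOR-ing pile 2 (size 110): 57 XOR 110 = 87
After XOR-ing pile 3 (size 105): 87 XOR 105 = 62
After XOR-ing pile 4 (size 36): 62 XOR 36 = 26
After XOR-ing pile 5 (size 64): 26 XOR 64 = 90
After XOR-ing pile 6 (size 9): 90 XOR 9 = 83
After XOR-ing pile 7 (size 88): 83 XOR 88 = 11
The Nim-value of this position is 11.

11


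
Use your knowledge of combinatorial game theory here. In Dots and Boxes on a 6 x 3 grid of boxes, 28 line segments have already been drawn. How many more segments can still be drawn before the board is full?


Grid: 6 x 3 boxes, i.e. 7 rows and 4 columns of dots.
Horizontal edges: (rows + 1) * cols = 7 * 3 = 21
Vertical edges: rows * (cols + 1) = 6 * 4 = 24
Total edges: 21 + 24 = 45
Edges drawn: 28
Remaining: 45 - 28 = 17

17


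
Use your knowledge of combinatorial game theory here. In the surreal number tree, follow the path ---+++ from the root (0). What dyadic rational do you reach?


Sign expansion: ---+++
Rule: track bounds (lo, hi), initially (-inf, +inf). On '+', the current value becomes lo and we move to the simplest number in (value, hi): value + 1 if hi = +inf, otherwise the midpoint (value + hi)/2. On '-', the current value becomes hi and we move to value - 1 if lo = -inf, otherwise the midpoint (lo + value)/2.
Start at 0.
Step 1: sign = -, move left. Bounds: (-inf, 0). Value = -1
Step 2: sign = -, move left. Bounds: (-inf, -1). Value = -2
Step 3: sign = -, move left. Bounds: (-inf, -2). Value = -3
Step 4: sign = +, move right. Bounds: (-3, -2). Value = -5/2
Step 5: sign = +, move right. Bounds: (-5/2, -2). Value = -9/4
Step 6: sign = +, move right. Bounds: (-9/4, -2). Value = -17/8
The surreal number with sign expansion ---+++ is -17/8.

-17/8


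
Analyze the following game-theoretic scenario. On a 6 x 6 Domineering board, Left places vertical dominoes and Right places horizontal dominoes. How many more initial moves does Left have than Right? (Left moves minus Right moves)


Board is 6 x 6 (rows x cols).
Left (vertical) placements: (rows-1) * cols = 5 * 6 = 30
Right (horizontal) placements: rows * (cols-1) = 6 * 5 = 30
Advantage = Left - Right = 30 - 30 = 0

0


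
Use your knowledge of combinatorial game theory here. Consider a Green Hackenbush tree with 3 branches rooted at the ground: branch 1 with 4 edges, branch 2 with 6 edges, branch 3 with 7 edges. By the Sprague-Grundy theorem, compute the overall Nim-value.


The tree has 3 branches from the ground vertex.
In Green Hackenbush, the Nim-value of a simple path of length k is k.
Branch 1: length 4, Nim-value = 4
Branch 2: length 6, Nim-value = 6
Branch 3: length 7, Nim-value = 7
Total Nim-value = XOR of all branch values:
0 XOR 4 = 4
4 XOR 6 = 2
2 XOR 7 = 5
Nim-value of the tree = 5

5


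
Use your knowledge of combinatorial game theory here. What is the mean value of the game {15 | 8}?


Game = {15 | 8}, a switch {a | b} with numbers a > b.
Its thermograph has left wall a - t and right wall b + t, which meet at t = (a - b)/2, where both equal (a + b)/2. So the mast (mean value) is at (a + b)/2.
Mean = (15 + (8))/2 = 23/2 = 23/2

23/2


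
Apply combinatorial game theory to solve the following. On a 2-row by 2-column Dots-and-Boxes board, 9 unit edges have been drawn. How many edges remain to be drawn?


Grid: 2 x 2 boxes, i.e. 3 rows and 3 columns of dots.
Horizontal edges: (rows + 1) * cols = 3 * 2 = 6
Vertical edges: rows * (cols + 1) = 2 * 3 = 6
Total edges: 6 + 6 = 12
Edges drawn: 9
Remaining: 12 - 9 = 3

3


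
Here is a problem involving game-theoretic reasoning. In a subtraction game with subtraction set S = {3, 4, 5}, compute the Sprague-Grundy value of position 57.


The subtraction set is S = {3, 4, 5}.
G(k) = mex{ G(k - s) : s in S, s <= k }. We compute iteratively: G(0) = 0.
G(1) = mex({}) = 0
G(2) = mex({}) = 0
G(3) = mex({0}) = 1
G(4) = mex({0}) = 1
G(5) = mex({0}) = 1
G(6) = mex({0, 1}) = 2
G(7) = mex({0, 1}) = 2
G(8) = mex({1}) = 0
G(9) = mex({1, 2}) = 0
G(10) = mex({1, 2}) = 0
G(11) = mex({0, 2}) = 1
G(12) = mex({0, 2}) = 1
Observe that G(8)..G(12) = 0, 0, 0, 1, 1 repeats G(0)..G(4) = 0, 0, 0, 1, 1.
For k >= max(S) = 5, G(k) is determined by the previous 5 values G(k-5)..G(k-1); a window of 5 consecutive values has recurred shifted by 8, so by induction G(k + 8) = G(k) for all k >= 0: the sequence is periodic from the start with period 8.
One period: G(0..7) = 0, 0, 0, 1, 1, 1, 2, 2.
57 mod 8 = 1, so G(57) = G(1) = 0.

0


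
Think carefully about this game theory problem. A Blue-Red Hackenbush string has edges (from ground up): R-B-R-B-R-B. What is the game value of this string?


Edges (from ground): R-B-R-B-R-B
By Berlekamp's sign-expansion rule, a Blue-Red Hackenbush stalk has the value of the surreal number whose sign sequence is the edge sequence with B -> + and R -> -.
Sign sequence: -+-+-+
Trace the sign expansion in the surreal number tree, starting from 0:
Edge 1: R (sign -) -> bounds (-inf, 0), value = -1
Edge 2: B (sign +) -> bounds (-1, 0), value = -1/2
Edge 3: R (sign -) -> bounds (-1, -1/2), value = -3/4
Edge 4: B (sign +) -> bounds (-3/4, -1/2), value = -5/8
Edge 5: R (sign -) -> bounds (-3/4, -5/8), value = -11/16
Edge 6: B (sign +) -> bounds (-11/16, -5/8), value = -21/32
Game value = -21/32

-21/32


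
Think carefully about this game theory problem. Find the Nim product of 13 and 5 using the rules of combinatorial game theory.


Nim multiplication is bilinear over XOR: (u XOR v) * w = (u*w) XOR (v*w).
So we split each operand into its bit components and XOR the pairwise Nim products.
13 = 1 + 4 + 8 (as XOR of powers of 2).
5 = 1 + 4 (as XOR of powers of 2).
Using the standard Nim-product table on single bits:
  2*2 = 3,   2*4 = 8,   2*8 = 12,
  4*4 = 6,   4*8 = 11,  8*8 = 13,
and  1*x = x (identity), k*l = l*k (commutative).
Pairwise Nim products:
  1 * 1 = 1
  1 * 4 = 4
  4 * 1 = 4
  4 * 4 = 6
  8 * 1 = 8
  8 * 4 = 11
XOR them: 1 XOR 4 XOR 4 XOR 6 XOR 8 XOR 11 = 4.
Result: 13 * 5 = 4 (in Nim).

4


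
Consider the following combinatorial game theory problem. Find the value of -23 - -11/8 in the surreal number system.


x = -23, y = -11/8
Converting to common denominator: 8
x = -184/8, y = -11/8
x - y = -23 - -11/8 = -173/8

-173/8


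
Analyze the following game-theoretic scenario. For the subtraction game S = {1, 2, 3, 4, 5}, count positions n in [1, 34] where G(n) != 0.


Subtraction set S = {1, 2, 3, 4, 5}, so G(n) = n mod 6.
G(n) = 0 when n is a multiple of 6.
Multiples of 6 in [1, 34]: 5
N-positions (nonzero Grundy) = 34 - 5 = 29

29


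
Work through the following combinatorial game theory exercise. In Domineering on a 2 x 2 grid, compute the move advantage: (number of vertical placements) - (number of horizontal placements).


Board is 2 x 2 (rows x cols).
Left (vertical) placements: (rows-1) * cols = 1 * 2 = 2
Right (horizontal) placements: rows * (cols-1) = 2 * 1 = 2
Advantage = Left - Right = 2 - 2 = 0

0


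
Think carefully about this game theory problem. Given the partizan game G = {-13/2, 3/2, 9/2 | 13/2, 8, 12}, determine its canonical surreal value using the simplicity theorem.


Left options: {-13/2, 3/2, 9/2}, max = 9/2
Right options: {13/2, 8, 12}, min = 13/2
All options are numbers and max(Left) < min(Right), so by the simplicity theorem the value is the simplest (earliest-born) number strictly between 9/2 and 13/2.
Integers 5 through 6 all lie strictly between 9/2 and 13/2.
Among integers, the simplest (lowest birthday = smallest |n|; 0 is born on day 0, +-n on day n) is 5.
No non-integer in the interval can be simpler: if x is a non-integer in the interval, then floor(x) or ceil(x) also lies in the interval (the interval contains an integer), and both are proper prefixes of x's sign expansion, i.e. born earlier. So the game value is 5.
Game value = 5

5


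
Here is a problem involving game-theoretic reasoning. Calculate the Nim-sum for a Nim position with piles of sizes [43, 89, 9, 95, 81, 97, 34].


We need the XOR (exclusive or) of all pile sizes.
After XOR-ing pile 1 (size 43): 0 XOR 43 = 43
After XOR-ing pile 2 (size 89): 43 XOR 89 = 114
After XOR-ing pile 3 (size 9): 114 XOR 9 = 123
After XOR-ing pile 4 (size 95): 123 XOR 95 = 36
After XOR-ing pile 5 (size 81): 36 XOR 81 = 117
After XOR-ing pile 6 (size 97): 117 XOR 97 = 20
After XOR-ing pile 7 (size 34): 20 XOR 34 = 54
The Nim-value of this position is 54.

54


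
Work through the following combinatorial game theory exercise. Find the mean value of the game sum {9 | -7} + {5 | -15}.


G1 = {9 | -7}, G2 = {5 | -15}
Each is a switch {a | b} with numbers a > b; its mean value is (a + b)/2, and mean value is additive over game sums: m(G1 + G2) = m(G1) + m(G2).
Mean of G1 = (9 + (-7))/2 = 2/2 = 1
Mean of G2 = (5 + (-15))/2 = -10/2 = -5
Mean of G1 + G2 = 1 + -5 = -4

-4


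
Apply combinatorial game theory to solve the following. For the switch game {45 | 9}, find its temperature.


The game is {45 | 9}, a switch {a | b} with numbers a > b.
Cooling {a | b} by t gives {a - t | b + t}, which stops being hot when a - t = b + t, i.e. at t = (a - b)/2. So the temperature of a switch is (a - b)/2.
Temperature = (Left option - Right option) / 2
= (45 - (9)) / 2
= 36 / 2
= 18

18


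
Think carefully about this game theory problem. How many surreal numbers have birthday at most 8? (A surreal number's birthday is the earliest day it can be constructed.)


Day 0: {|} = 0 is born. Count = 1.
Day n: the number of surreal numbers born by day n is 2^(n+1) - 1.
By day 0: 2^1 - 1 = 1
By day 1: 2^2 - 1 = 3
By day 2: 2^3 - 1 = 7
By day 3: 2^4 - 1 = 15
By day 4: 2^5 - 1 = 31
By day 5: 2^6 - 1 = 63
By day 6: 2^7 - 1 = 127
By day 7: 2^8 - 1 = 255
By day 8: 2^9 - 1 = 511
By day 8: 511 surreal numbers.

511


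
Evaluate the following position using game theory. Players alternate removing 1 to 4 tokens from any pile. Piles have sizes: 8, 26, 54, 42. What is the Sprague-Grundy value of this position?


Subtraction set: {1, 2, 3, 4}
For this subtraction set, G(n) = n mod 5 (period = max + 1 = 5).
Pile 1 (size 8): G(8) = 8 mod 5 = 3
Pile 2 (size 26): G(26) = 26 mod 5 = 1
Pile 3 (size 54): G(54) = 54 mod 5 = 4
Pile 4 (size 42): G(42) = 42 mod 5 = 2
Total Grundy value = XOR of all: 3 XOR 1 XOR 4 XOR 2 = 4

4


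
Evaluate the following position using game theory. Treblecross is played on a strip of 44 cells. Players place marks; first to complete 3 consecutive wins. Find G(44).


Treblecross: place X on empty cells; 3-in-a-row wins.
Playing within two cells of an existing X lets the opponent win at once, so sensible play treats the cells i-2..i+2 around each X as dead. The player left with no safe cell loses, so this is a normal-play take-away game on strips of safe cells.
Placing X at cell i (0-indexed) of a strip of k safe cells leaves independent strips of sizes max(0, i-2) and max(0, k-i-3). Hence G(k) = mex{ G(max(0,i-2)) XOR G(max(0,k-i-3)) : 0 <= i < k }, with G(0) = 0.
G(1): splits (0,0):0^0=0 -> mex({0}) = 1
G(2): splits (0,0):0^0=0 -> mex({0}) = 1
G(3): splits (0,0):0^0=0 -> mex({0}) = 1
G(4): splits (0,1):0^1=1 (0,0):0^0=0 -> mex({0, 1}) = 2
G(5): splits (0,2):0^1=1 (0,1):0^1=1 (0,0):0^0=0 -> mex({0, 1}) = 2
G(6) = mex({1}) = 0
G(7) = mex({0, 1, 2}) = 3
G(8) = mex({0, 1, 2}) = 3
G(9) = mex({0, 2}) = 1
G(10) = mex({0, 2, 3}) = 1
G(11) = mex({0, 3}) = 1
G(12) = mex({1, 3}) = 0
G(13) = mex({0, 1, 2, 3}) = 4
G(14) = mex({0, 1, 2}) = 3
G(15) = mex({0, 1, 2}) = 3
G(16) = mex({0, 1, 2, 4}) = 3
G(17) = mex({0, 1, 3, 4}) = 2
G(18) = mex({0, 1, 3, 4}) = 2
G(19) = mex({0, 1, 3, 5}) = 2
G(20) = mex({0, 1, 2, 3, 5}) = 4
G(21) = mex({0, 1, 2, 3, 5}) = 4
G(22) = mex({1, 2, 6}) = 0
G(23) = mex({0, 1, 2, 3, 4, 6}) = 5
G(24) = mex({0, 1, 2, 3, 4}) = 5
G(25) = mex({0, 1, 3, 4, 7}) = 2
G(26) = mex({0, 1, 3, 4, 5, 7}) = 2
G(27) = mex({0, 1, 3, 5}) = 2
G(28) = mex({0, 1, 2, 5}) = 3
G(29) = mex({0, 1, 2, 4, 5, 6}) = 3
G(30) = mex({1, 2, 4, 6}) = 0
G(31) = mex({0, 1, 2, 3, 4, 6}) = 5
G(32) = mex({1, 2, 3, 4, 7}) = 0
G(33) = mex({0, 3, 7}) = 1
G(34) = mex({0, 2, 3, 5, 7}) = 1
G(35) = mex({0, 2, 3, 5, 6}) = 1
G(36) = mex({0, 1, 2, 5, 6}) = 3
G(37) = mex({0, 1, 2, 4, 5, 6}) = 3
G(38) = mex({0, 1, 2, 4}) = 3
G(39) = mex({0, 1, 2, 3, 4, 7}) = 5
G(40) = mex({0, 1, 2, 3, 4, 5, 7}) = 6
G(41) = mex({0, 1, 2, 3, 5, 7}) = 4
G(42) = mex({0, 1, 2, 3, 5, 6, 7}) = 4
G(43) = mex({0, 2, 3, 5, 6}) = 1
G(44) = mex({1, 2, 3, 4, 5, 6}) = 0
Therefore G(44) = 0.

0


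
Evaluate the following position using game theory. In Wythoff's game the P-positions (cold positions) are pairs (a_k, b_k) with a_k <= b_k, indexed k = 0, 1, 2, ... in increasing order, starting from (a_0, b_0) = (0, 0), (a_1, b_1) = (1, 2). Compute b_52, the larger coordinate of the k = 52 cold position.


By Wythoff's theorem, a_k = floor(k * phi) and b_k = floor(k * phi^2) = a_k + k, where phi = (1 + sqrt(5))/2 is the golden ratio.
phi = (1 + sqrt(5))/2 = 1.618034
phi^2 = phi + 1 = 2.618034
k = 52
k * phi^2 = 52 * 2.618034 = 136.137767
b_52 = floor(k * phi^2) = 136 (check: a_52 + k = 84 + 52 = 136)

136


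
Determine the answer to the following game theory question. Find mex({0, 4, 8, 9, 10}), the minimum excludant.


Set = {0, 4, 8, 9, 10}
0 is in the set.
1 is NOT in the set. This is the mex.
mex = 1

1


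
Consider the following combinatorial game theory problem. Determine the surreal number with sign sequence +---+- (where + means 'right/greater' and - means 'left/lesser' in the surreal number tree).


Sign expansion: +---+-
Rule: track bounds (lo, hi), initially (-inf, +inf). On '+', the current value becomes lo and we move to the simplest number in (value, hi): value + 1 if hi = +inf, otherwise the midpoint (value + hi)/2. On '-', the current value becomes hi and we move to value - 1 if lo = -inf, otherwise the midpoint (lo + value)/2.
Start at 0.
Step 1: sign = +, move right. Bounds: (0, +inf). Value = 1
Step 2: sign = -, move left. Bounds: (0, 1). Value = 1/2
Step 3: sign = -, move left. Bounds: (0, 1/2). Value = 1/4
Step 4: sign = -, move left. Bounds: (0, 1/4). Value = 1/8
Step 5: sign = +, move right. Bounds: (1/8, 1/4). Value = 3/16
Step 6: sign = -, move left. Bounds: (1/8, 3/16). Value = 5/32
The surreal number with sign expansion +---+- is 5/32.

5/32


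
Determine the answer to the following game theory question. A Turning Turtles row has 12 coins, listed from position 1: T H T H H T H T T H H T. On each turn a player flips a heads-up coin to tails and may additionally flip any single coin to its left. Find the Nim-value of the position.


Coins: T H T H H T H T T H H T
Key fact: a single head at position k behaves exactly like a Nim heap of size k (turning it to T and optionally flipping a coin at j < k corresponds to moving the heap from k to j, or to 0), and heads combine as a disjunctive sum (two heads at the same place would cancel, matching j XOR j = 0). So the Nim-value is the XOR of the 1-indexed positions of the heads.
Face-up positions (1-indexed): [2, 4, 5, 7, 10, 11]
XOR 0 with 2: 0 XOR 2 = 2
XOR 2 with 4: 2 XOR 4 = 6
XOR 6 with 5: 6 XOR 5 = 3
XOR 3 with 7: 3 XOR 7 = 4
XOR 4 with 10: 4 XOR 10 = 14
XOR 14 with 11: 14 XOR 11 = 5
Nim-value = 5

5


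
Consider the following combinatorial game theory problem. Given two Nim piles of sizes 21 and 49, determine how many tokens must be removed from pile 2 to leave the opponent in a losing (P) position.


Piles: 21 and 49
Current XOR: 21 XOR 49 = 36 (non-zero, so this is an N-position).
To make the XOR zero, we need to find a move that balances the piles.
For pile 2 (size 49): target = 49 XOR 36 = 21
We reduce pile 2 from 49 to 21.
Tokens removed: 49 - 21 = 28
Verification: 21 XOR 21 = 0

28


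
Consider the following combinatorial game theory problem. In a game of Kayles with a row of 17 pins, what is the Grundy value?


Kayles: a move removes 1 or 2 adjacent pins from a contiguous row.
Removing pins from a row of k leaves two independent rows (a, b) with a + b = k - 1 (one pin) or a + b = k - 2 (two pins); an end removal gives a = 0.
By Sprague-Grundy, G(k) = mex{ G(a) XOR G(b) } over all these splits. G(0) = 0.
G(1): splits (0,0):0^0=0 -> mex({0}) = 1
G(2): splits (0,1):0^1=1 (0,0):0^0=0 -> mex({0, 1}) = 2
G(3): splits (0,2):0^2=2 (1,1):1^1=0 (0,1):0^1=1 -> mex({0, 1, 2}) = 3
G(4): splits (0,3):0^3=3 (1,2):1^2=3 (0,2):0^2=2 (1,1):1^1=0 -> mex({0, 2, 3}) = 1
G(5): splits (0,4):0^1=1 (1,3):1^3=2 (2,2):2^2=0 (0,3):0^3=3 (1,2):1^2=3 -> mex({0, 1, 2, 3}) = 4
G(6) = mex({0, 1, 2, 4}) = 3
G(7) = mex({0, 1, 3, 4, 5}) = 2
G(8) = mex({0, 2, 3, 5, 6}) = 1
G(9) = mex({0, 1, 2, 3, 6, 7}) = 4
G(10) = mex({0, 1, 3, 4, 5, 7}) = 2
G(11) = mex({0, 1, 2, 3, 4, 5}) = 6
G(12) = mex({0, 1, 2, 3, 5, 6, 7}) = 4
G(13) = mex({0, 2, 3, 4, 6, 7}) = 1
G(14) = mex({0, 1, 4, 5, 6, 7}) = 2
G(15) = mex({0, 1, 2, 3, 4, 5, 6}) = 7
G(16) = mex({0, 2, 3, 5, 6, 7}) = 1
G(17) = mex({0, 1, 2, 3, 5, 6, 7}) = 4
Therefore G(17) = 4.

4


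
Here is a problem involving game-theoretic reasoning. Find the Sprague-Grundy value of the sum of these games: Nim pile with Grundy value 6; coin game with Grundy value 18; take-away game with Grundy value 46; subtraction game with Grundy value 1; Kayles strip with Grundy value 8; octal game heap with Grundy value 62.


By the Sprague-Grundy theorem, the Grundy value of a sum of games is the XOR of individual Grundy values.
Nim pile: Grundy value = 6. Running XOR: 0 XOR 6 = 6
coin game: Grundy value = 18. Running XOR: 6 XOR 18 = 20
take-away game: Grundy value = 46. Running XOR: 20 XOR 46 = 58
subtraction game: Grundy value = 1. Running XOR: 58 XOR 1 = 59
Kayles strip: Grundy value = 8. Running XOR: 59 XOR 8 = 51
octal game heap: Grundy value = 62. Running XOR: 51 XOR 62 = 13
The combined Grundy value is 13.

13


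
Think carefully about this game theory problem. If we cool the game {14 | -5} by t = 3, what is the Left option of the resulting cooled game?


Original game: {14 | -5} (a switch {a | b} with a > b).
Cooling by t (for t below the temperature (a - b)/2 = 19/2) taxes each move by t: {a | b} cooled by t is {a - t | b + t}.
Cooling amount: t = 3
Cooled Left option: 14 - 3 = 11
Cooled Right option: -5 + 3 = -2
Cooled game: {11 | -2}
Left option = 11

11


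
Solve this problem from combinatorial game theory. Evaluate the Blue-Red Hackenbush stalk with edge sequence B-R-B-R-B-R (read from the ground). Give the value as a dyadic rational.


Edges (from ground): B-R-B-R-B-R
By Berlekamp's sign-expansion rule, a Blue-Red Hackenbush stalk has the value of the surreal number whose sign sequence is the edge sequence with B -> + and R -> -.
Sign sequence: +-+-+-
Trace the sign expansion in the surreal number tree, starting from 0:
Edge 1: B (sign +) -> bounds (0, +inf), value = 1
Edge 2: R (sign -) -> bounds (0, 1), value = 1/2
Edge 3: B (sign +) -> bounds (1/2, 1), value = 3/4
Edge 4: R (sign -) -> bounds (1/2, 3/4), value = 5/8
Edge 5: B (sign +) -> bounds (5/8, 3/4), value = 11/16
Edge 6: R (sign -) -> bounds (5/8, 11/16), value = 21/32
Game value = 21/32

21/32


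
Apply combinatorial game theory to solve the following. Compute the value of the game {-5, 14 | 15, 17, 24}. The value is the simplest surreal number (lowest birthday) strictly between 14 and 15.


Left options: {-5, 14}, max = 14
Right options: {15, 17, 24}, min = 15
All options are numbers and max(Left) < min(Right), so by the simplicity theorem the value is the simplest (earliest-born) number strictly between 14 and 15.
No integer lies strictly between 14 and 15, so the value is the dyadic rational m/2^k in the interval with the smallest k (then m odd); search k = 1, 2, ...:
Denominator 2: 29/2 lies strictly between 14 and 15 -- found.
The simplest number in the interval is 29/2.
Game value = 29/2

29/2


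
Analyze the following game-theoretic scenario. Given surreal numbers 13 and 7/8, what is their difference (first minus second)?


x = 13, y = 7/8
Converting to common denominator: 8
x = 104/8, y = 7/8
x - y = 13 - 7/8 = 97/8

97/8


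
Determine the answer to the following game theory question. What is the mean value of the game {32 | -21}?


Game = {32 | -21}, a switch {a | b} with numbers a > b.
Its thermograph has left wall a - t and right wall b + t, which meet at t = (a - b)/2, where both equal (a + b)/2. So the mast (mean value) is at (a + b)/2.
Mean = (32 + (-21))/2 = 11/2 = 11/2

11/2


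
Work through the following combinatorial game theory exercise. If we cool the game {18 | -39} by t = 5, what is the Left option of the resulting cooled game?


Original game: {18 | -39} (a switch {a | b} with a > b).
Cooling by t (for t below the temperature (a - b)/2 = 57/2) taxes each move by t: {a | b} cooled by t is {a - t | b + t}.
Cooling amount: t = 5
Cooled Left option: 18 - 5 = 13
Cooled Right option: -39 + 5 = -34
Cooled game: {13 | -34}
Left option = 13

13


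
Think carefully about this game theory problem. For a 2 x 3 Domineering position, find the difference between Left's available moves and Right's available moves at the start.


Board is 2 x 3 (rows x cols).
Left (vertical) placements: (rows-1) * cols = 1 * 3 = 3
Right (horizontal) placements: rows * (cols-1) = 2 * 2 = 4
Advantage = Left - Right = 3 - 4 = -1

-1


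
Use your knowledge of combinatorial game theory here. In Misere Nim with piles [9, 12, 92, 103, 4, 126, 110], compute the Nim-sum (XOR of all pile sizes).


We need the XOR (exclusive or) of all pile sizes.
After XOR-ing pile 1 (size 9): 0 XOR 9 = 9
After XOR-ing pile 2 (size 12): 9 XOR 12 = 5
After XOR-ing pile 3 (size 92): 5 XOR 92 = 89
After XOR-ing pile 4 (size 103): 89 XOR 103 = 62
After XOR-ing pile 5 (size 4): 62 XOR 4 = 58
After XOR-ing pile 6 (size 126): 58 XOR 126 = 68
After XOR-ing pile 7 (size 110): 68 XOR 110 = 42
The Nim-value of this position is 42.

42


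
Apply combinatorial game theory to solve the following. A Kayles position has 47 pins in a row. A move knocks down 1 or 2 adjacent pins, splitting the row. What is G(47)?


Kayles: a move removes 1 or 2 adjacent pins from a contiguous row.
Removing pins from a row of k leaves two independent rows (a, b) with a + b = k - 1 (one pin) or a + b = k - 2 (two pins); an end removal gives a = 0.
By Sprague-Grundy, G(k) = mex{ G(a) XOR G(b) } over all these splits. G(0) = 0.
G(1): splits (0,0):0^0=0 -> mex({0}) = 1
G(2): splits (0,1):0^1=1 (0,0):0^0=0 -> mex({0, 1}) = 2
G(3): splits (0,2):0^2=2 (1,1):1^1=0 (0,1):0^1=1 -> mex({0, 1, 2}) = 3
G(4): splits (0,3):0^3=3 (1,2):1^2=3 (0,2):0^2=2 (1,1):1^1=0 -> mex({0, 2, 3}) = 1
G(5): splits (0,4):0^1=1 (1,3):1^3=2 (2,2):2^2=0 (0,3):0^3=3 (1,2):1^2=3 -> mex({0, 1, 2, 3}) = 4
G(6) = mex({0, 1, 2, 4}) = 3
G(7) = mex({0, 1, 3, 4, 5}) = 2
G(8) = mex({0, 2, 3, 5, 6}) = 1
G(9) = mex({0, 1, 2, 3, 6, 7}) = 4
G(10) = mex({0, 1, 3, 4, 5, 7}) = 2
G(11) = mex({0, 1, 2, 3, 4, 5}) = 6
G(12) = mex({0, 1, 2, 3, 5, 6, 7}) = 4
G(13) = mex({0, 2, 3, 4, 6, 7}) = 1
G(14) = mex({0, 1, 4, 5, 6, 7}) = 2
G(15) = mex({0, 1, 2, 3, 4, 5, 6}) = 7
G(16) = mex({0, 2, 3, 5, 6, 7}) = 1
G(17) = mex({0, 1, 2, 3, 5, 6, 7}) = 4
G(18) = mex({0, 1, 2, 4, 5, 6}) = 3
G(19) = mex({0, 1, 3, 4, 5, 7}) = 2
G(20) = mex({0, 2, 3, 4, 5, 6, 7}) = 1
G(21) = mex({0, 1, 2, 3, 5, 6, 7}) = 4
G(22) = mex({0, 1, 2, 3, 4, 5, 7}) = 6
G(23) = mex({0, 1, 2, 3, 4, 5, 6}) = 7
G(24) = mex({0, 1, 2, 3, 5, 6, 7}) = 4
G(25) = mex({0, 2, 3, 4, 6, 7}) = 1
G(26) = mex({0, 1, 3, 4, 5, 6, 7}) = 2
G(27) = mex({0, 1, 2, 3, 4, 5, 6, 7}) = 8
G(28) = mex({0, 1, 2, 3, 4, 6, 7, 8}) = 5
G(29) = mex({0, 1, 2, 3, 5, 6, 7, 8, 9}) = 4
G(30) = mex({0, 1, 2, 3, 4, 5, 6, 9, 10}) = 7
G(31) = mex({0, 1, 3, 4, 5, 7, 10, 11}) = 2
G(32) = mex({0, 2, 3, 4, 5, 6, 7, 9, 11}) = 1
G(33) = mex({0, 1, 2, 3, 4, 5, 6, 7, 9, 12}) = 8
G(34) = mex({0, 1, 2, 3, 4, 5, 7, 8, 11, 12}) = 6
G(35) = mex({0, 1, 2, 3, 4, 5, 6, 8, 9, 10, 11}) = 7
G(36) = mex({0, 1, 2, 3, 5, 6, 7, 9, 10}) = 4
G(37) = mex({0, 2, 3, 4, 6, 7, 9, 10, 11, 12}) = 1
G(38) = mex({0, 1, 3, 4, 5, 6, 7, 9, 10, 11, 12}) = 2
G(39) = mex({0, 1, 2, 4, 5, 6, 7, 9, 10, 12, 14}) = 3
G(40) = mex({0, 2, 3, 4, 6, 7, 11, 12, 14}) = 1
G(41) = mex({0, 1, 2, 3, 5, 6, 7, 9, 10, 11, 12}) = 4
G(42) = mex({0, 1, 2, 3, 4, 5, 6, 9, 10}) = 7
G(43) = mex({0, 1, 3, 4, 5, 7, 9, 10, 12, 15}) = 2
G(44) = mex({0, 2, 3, 4, 5, 6, 7, 9, 10, 12, 15}) = 1
G(45) = mex({0, 1, 2, 3, 4, 5, 6, 7, 9, 10, 12, 14}) = 8
G(46) = mex({0, 1, 3, 4, 5, 7, 8, 11, 12, 14}) = 2
G(47) = mex({0, 1, 2, 3, 4, 5, 6, 8, 9, 10, 11, 12}) = 7
Therefore G(47) = 7.

7


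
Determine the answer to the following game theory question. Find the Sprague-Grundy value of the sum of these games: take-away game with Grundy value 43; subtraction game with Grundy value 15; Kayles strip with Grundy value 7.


By the Sprague-Grundy theorem, the Grundy value of a sum of games is the XOR of individual Grundy values.
take-away game: Grundy value = 43. Running XOR: 0 XOR 43 = 43
subtraction game: Grundy value = 15. Running XOR: 43 XOR 15 = 36
Kayles strip: Grundy value = 7. Running XOR: 36 XOR 7 = 35
The combined Grundy value is 35.

35


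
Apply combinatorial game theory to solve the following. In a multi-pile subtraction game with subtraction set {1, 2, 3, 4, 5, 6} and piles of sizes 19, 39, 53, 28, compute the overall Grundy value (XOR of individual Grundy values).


Subtraction set: {1, 2, 3, 4, 5, 6}
For this subtraction set, G(n) = n mod 7 (period = max + 1 = 7).
Pile 1 (size 19): G(19) = 19 mod 7 = 5
Pile 2 (size 39): G(39) = 39 mod 7 = 4
Pile 3 (size 53): G(53) = 53 mod 7 = 4
Pile 4 (size 28): G(28) = 28 mod 7 = 0
Total Grundy value = XOR of all: 5 XOR 4 XOR 4 XOR 0 = 5

5


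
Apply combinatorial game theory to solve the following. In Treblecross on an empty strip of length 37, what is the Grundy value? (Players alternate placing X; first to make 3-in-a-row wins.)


Treblecross: place X on empty cells; 3-in-a-row wins.
Playing within two cells of an existing X lets the opponent win at once, so sensible play treats the cells i-2..i+2 around each X as dead. The player left with no safe cell loses, so this is a normal-play take-away game on strips of safe cells.
Placing X at cell i (0-indexed) of a strip of k safe cells leaves independent strips of sizes max(0, i-2) and max(0, k-i-3). Hence G(k) = mex{ G(max(0,i-2)) XOR G(max(0,k-i-3)) : 0 <= i < k }, with G(0) = 0.
G(1): splits (0,0):0^0=0 -> mex({0}) = 1
G(2): splits (0,0):0^0=0 -> mex({0}) = 1
G(3): splits (0,0):0^0=0 -> mex({0}) = 1
G(4): splits (0,1):0^1=1 (0,0):0^0=0 -> mex({0, 1}) = 2
G(5): splits (0,2):0^1=1 (0,1):0^1=1 (0,0):0^0=0 -> mex({0, 1}) = 2
G(6) = mex({1}) = 0
G(7) = mex({0, 1, 2}) = 3
G(8) = mex({0, 1, 2}) = 3
G(9) = mex({0, 2}) = 1
G(10) = mex({0, 2, 3}) = 1
G(11) = mex({0, 3}) = 1
G(12) = mex({1, 3}) = 0
G(13) = mex({0, 1, 2, 3}) = 4
G(14) = mex({0, 1, 2}) = 3
G(15) = mex({0, 1, 2}) = 3
G(16) = mex({0, 1, 2, 4}) = 3
G(17) = mex({0, 1, 3, 4}) = 2
G(18) = mex({0, 1, 3, 4}) = 2
G(19) = mex({0, 1, 3, 5}) = 2
G(20) = mex({0, 1, 2, 3, 5}) = 4
G(21) = mex({0, 1, 2, 3, 5}) = 4
G(22) = mex({1, 2, 6}) = 0
G(23) = mex({0, 1, 2, 3, 4, 6}) = 5
G(24) = mex({0, 1, 2, 3, 4}) = 5
G(25) = mex({0, 1, 3, 4, 7}) = 2
G(26) = mex({0, 1, 3, 4, 5, 7}) = 2
G(27) = mex({0, 1, 3, 5}) = 2
G(28) = mex({0, 1, 2, 5}) = 3
G(29) = mex({0, 1, 2, 4, 5, 6}) = 3
G(30) = mex({1, 2, 4, 6}) = 0
G(31) = mex({0, 1, 2, 3, 4, 6}) = 5
G(32) = mex({1, 2, 3, 4, 7}) = 0
G(33) = mex({0, 3, 7}) = 1
G(34) = mex({0, 2, 3, 5, 7}) = 1
G(35) = mex({0, 2, 3, 5, 6}) = 1
G(36) = mex({0, 1, 2, 5, 6}) = 3
G(37) = mex({0, 1, 2, 4, 5, 6}) = 3
Therefore G(37) = 3.

3


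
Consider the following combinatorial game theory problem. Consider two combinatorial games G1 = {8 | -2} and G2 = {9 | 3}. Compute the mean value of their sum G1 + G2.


G1 = {8 | -2}, G2 = {9 | 3}
Each is a switch {a | b} with numbers a > b; its mean value is (a + b)/2, and mean value is additive over game sums: m(G1 + G2) = m(G1) + m(G2).
Mean of G1 = (8 + (-2))/2 = 6/2 = 3
Mean of G2 = (9 + (3))/2 = 12/2 = 6
Mean of G1 + G2 = 3 + 6 = 9

9


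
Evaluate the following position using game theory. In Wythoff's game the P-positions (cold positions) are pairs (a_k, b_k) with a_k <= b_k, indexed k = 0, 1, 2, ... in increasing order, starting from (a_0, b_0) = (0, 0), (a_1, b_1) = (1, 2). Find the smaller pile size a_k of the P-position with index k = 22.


By Wythoff's theorem, a_k = floor(k * phi) and b_k = floor(k * phi^2) = a_k + k, where phi = (1 + sqrt(5))/2 is the golden ratio.
phi = (1 + sqrt(5))/2 = 1.618034
k = 22
k * phi = 22 * 1.618034 = 35.596748
a_22 = floor(k * phi) = 35

35


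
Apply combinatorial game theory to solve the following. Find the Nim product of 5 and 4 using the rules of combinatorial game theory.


Nim multiplication is bilinear over XOR: (u XOR v) * w = (u*w) XOR (v*w).
So we split each operand into its bit components and XOR the pairwise Nim products.
5 = 1 + 4 (as XOR of powers of 2).
4 = 4 (as XOR of powers of 2).
Using the standard Nim-product table on single bits:
  2*2 = 3,   2*4 = 8,   2*8 = 12,
  4*4 = 6,   4*8 = 11,  8*8 = 13,
and  1*x = x (identity), k*l = l*k (commutative).
Pairwise Nim products:
  1 * 4 = 4
  4 * 4 = 6
XOR them: 4 XOR 6 = 2.
Result: 5 * 4 = 2 (in Nim).

2


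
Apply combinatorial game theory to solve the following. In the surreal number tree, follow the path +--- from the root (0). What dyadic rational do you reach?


Sign expansion: +---
Rule: track bounds (lo, hi), initially (-inf, +inf). On '+', the current value becomes lo and we move to the simplest number in (value, hi): value + 1 if hi = +inf, otherwise the midpoint (value + hi)/2. On '-', the current value becomes hi and we move to value - 1 if lo = -inf, otherwise the midpoint (lo + value)/2.
Start at 0.
Step 1: sign = +, move right. Bounds: (0, +inf). Value = 1
Step 2: sign = -, move left. Bounds: (0, 1). Value = 1/2
Step 3: sign = -, move left. Bounds: (0, 1/2). Value = 1/4
Step 4: sign = -, move left. Bounds: (0, 1/4). Value = 1/8
The surreal number with sign expansion +--- is 1/8.

1/8


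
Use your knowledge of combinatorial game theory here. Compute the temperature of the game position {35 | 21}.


The game is {35 | 21}, a switch {a | b} with numbers a > b.
Cooling {a | b} by t gives {a - t | b + t}, which stops being hot when a - t = b + t, i.e. at t = (a - b)/2. So the temperature of a switch is (a - b)/2.
Temperature = (Left option - Right option) / 2
= (35 - (21)) / 2
= 14 / 2
= 7

7
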